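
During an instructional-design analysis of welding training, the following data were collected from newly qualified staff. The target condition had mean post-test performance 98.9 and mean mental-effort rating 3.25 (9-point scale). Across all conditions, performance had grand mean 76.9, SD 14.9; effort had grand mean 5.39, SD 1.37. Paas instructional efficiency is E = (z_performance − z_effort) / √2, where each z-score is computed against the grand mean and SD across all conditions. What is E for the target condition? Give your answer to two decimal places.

z_performance = (98.9 − 76.9) / 14.9 = 22.0000 / 14.9 = 1.4765.
z_effort = (3.25 − 5.39) / 1.37 = -2.1400 / 1.37 = -1.5620.
z_P − z_E = 1.4765 − (-1.5620) = 3.0385.
E = 3.0385 / √2 = 3.0385 / 1.41421 = 2.1485 ≈ 2.15.

2.15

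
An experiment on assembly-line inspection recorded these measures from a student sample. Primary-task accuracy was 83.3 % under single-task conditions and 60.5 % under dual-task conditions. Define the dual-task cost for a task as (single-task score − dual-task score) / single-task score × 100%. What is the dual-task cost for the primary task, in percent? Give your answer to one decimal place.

27.4

Cost = (83.3 − 60.5) / 83.3 × 100%
     = 22.8000 / 83.3 × 100% = 27.3709%.
≈ 27.4%.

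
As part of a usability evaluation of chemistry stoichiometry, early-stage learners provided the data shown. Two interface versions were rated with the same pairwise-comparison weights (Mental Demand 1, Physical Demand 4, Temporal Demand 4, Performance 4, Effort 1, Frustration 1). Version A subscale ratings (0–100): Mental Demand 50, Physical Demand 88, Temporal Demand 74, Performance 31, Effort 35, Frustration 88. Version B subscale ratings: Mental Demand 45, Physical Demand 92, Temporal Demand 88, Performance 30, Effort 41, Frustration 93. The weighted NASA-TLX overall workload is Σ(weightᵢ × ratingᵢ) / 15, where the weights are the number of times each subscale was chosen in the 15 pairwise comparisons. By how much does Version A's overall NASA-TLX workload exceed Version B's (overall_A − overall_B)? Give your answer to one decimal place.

-4.9

Version A weighted sum = 1·50 + 4·88 + 4·74 + 4·31 + 1·35 + 1·88 = 50 + 352 + 296 + 124 + 35 + 88 = 945; overall_A = 945/15 = 63.0000.
Version B weighted sum = 1·45 + 4·92 + 4·88 + 4·30 + 1·41 + 1·93 = 45 + 368 + 352 + 120 + 41 + 93 = 1019; overall_B = 1019/15 = 67.9333.
Difference = 63.0000 − 67.9333 = -4.9333 ≈ -4.9.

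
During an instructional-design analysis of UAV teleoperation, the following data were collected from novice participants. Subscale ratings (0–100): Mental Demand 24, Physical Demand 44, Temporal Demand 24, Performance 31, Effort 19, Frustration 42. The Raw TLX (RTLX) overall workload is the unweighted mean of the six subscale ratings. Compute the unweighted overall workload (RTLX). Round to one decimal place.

30.7

Sum of ratings = 24 + 44 + 24 + 31 + 19 + 42 = 184.
RTLX = 184 / 6 = 30.6667 ≈ 30.7.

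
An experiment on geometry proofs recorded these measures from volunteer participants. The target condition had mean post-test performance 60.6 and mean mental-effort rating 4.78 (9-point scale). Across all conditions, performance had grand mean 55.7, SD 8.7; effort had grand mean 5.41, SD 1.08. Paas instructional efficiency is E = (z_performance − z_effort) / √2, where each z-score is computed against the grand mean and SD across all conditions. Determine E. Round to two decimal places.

0.81

z_performance = (60.6 − 55.7) / 8.7 = 4.9000 / 8.7 = 0.5632.
z_effort = (4.78 − 5.41) / 1.08 = -0.6300 / 1.08 = -0.5833.
z_P − z_E = 0.5632 − (-0.5833) = 1.1465.
E = 1.1465 / √2 = 1.1465 / 1.41421 = 0.8107 ≈ 0.81.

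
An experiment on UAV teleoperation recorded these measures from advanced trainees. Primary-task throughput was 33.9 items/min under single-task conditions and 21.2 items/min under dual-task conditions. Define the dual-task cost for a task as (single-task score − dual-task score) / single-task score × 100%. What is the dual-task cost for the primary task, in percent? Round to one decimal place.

37.5

Cost = (33.9 − 21.2) / 33.9 × 100%
     = 12.7000 / 33.9 × 100% = 37.4631%.
≈ 37.5%.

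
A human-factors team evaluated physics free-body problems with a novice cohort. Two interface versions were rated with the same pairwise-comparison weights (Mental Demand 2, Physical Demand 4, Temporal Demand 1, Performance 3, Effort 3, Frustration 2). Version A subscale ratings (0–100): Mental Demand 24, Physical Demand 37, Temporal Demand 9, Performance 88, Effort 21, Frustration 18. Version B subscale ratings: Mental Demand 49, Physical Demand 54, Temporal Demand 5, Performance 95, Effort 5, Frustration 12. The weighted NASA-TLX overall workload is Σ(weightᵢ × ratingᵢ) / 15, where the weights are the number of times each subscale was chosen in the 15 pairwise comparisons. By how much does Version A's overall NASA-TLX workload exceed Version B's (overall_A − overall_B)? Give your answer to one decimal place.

-5.0

Version A weighted sum = 2·24 + 4·37 + 1·9 + 3·88 + 3·21 + 2·18 = 48 + 148 + 9 + 264 + 63 + 36 = 568; overall_A = 568/15 = 37.8667.
Version B weighted sum = 2·49 + 4·54 + 1·5 + 3·95 + 3·5 + 2·12 = 98 + 216 + 5 + 285 + 15 + 24 = 643; overall_B = 643/15 = 42.8667.
Difference = 37.8667 − 42.8667 = -5.0000 ≈ -5.0.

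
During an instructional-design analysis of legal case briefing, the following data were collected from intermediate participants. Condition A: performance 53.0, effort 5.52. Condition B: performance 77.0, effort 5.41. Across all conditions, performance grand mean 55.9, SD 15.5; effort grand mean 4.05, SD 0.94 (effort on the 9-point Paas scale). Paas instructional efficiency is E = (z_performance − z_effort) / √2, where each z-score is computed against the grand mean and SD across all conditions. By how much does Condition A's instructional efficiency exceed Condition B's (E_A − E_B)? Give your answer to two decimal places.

-1.18

Condition A: z_P = (53.0 − 55.9)/15.5 = -0.1871; z_E = (5.52 − 4.05)/0.94 = 1.5638; E_A = (-0.1871 − 1.5638)/√2 = -1.2381.
Condition B: z_P = (77.0 − 55.9)/15.5 = 1.3613; z_E = (5.41 − 4.05)/0.94 = 1.4468; E_B = (1.3613 − 1.4468)/√2 = -0.0605.
E_A − E_B = -1.2381 − (-0.0605) = -1.1776 ≈ -1.18.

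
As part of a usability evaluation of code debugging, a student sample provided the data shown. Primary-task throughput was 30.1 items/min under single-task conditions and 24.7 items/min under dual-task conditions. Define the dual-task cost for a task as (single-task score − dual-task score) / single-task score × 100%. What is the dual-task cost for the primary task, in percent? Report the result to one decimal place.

17.9

Cost = (30.1 − 24.7) / 30.1 × 100%
     = 5.4000 / 30.1 × 100% = 17.9402%.
≈ 17.9%.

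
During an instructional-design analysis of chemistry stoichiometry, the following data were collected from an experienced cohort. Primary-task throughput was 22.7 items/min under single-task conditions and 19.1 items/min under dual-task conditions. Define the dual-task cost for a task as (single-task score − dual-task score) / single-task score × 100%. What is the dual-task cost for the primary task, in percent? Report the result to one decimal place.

15.9

Cost = (22.7 − 19.1) / 22.7 × 100%
     = 3.6000 / 22.7 × 100% = 15.8590%.
≈ 15.9%.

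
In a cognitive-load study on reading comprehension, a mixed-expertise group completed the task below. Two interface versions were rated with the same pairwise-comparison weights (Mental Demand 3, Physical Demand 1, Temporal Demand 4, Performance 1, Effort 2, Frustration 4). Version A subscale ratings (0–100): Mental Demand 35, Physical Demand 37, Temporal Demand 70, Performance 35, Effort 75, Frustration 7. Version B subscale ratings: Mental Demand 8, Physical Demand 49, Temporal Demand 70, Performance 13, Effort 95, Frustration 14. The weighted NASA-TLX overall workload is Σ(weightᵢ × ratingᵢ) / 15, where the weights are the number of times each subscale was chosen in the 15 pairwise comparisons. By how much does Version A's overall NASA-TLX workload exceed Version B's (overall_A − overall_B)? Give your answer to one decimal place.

1.5

Version A weighted sum = 3·35 + 1·37 + 4·70 + 1·35 + 2·75 + 4·7 = 105 + 37 + 280 + 35 + 150 + 28 = 635; overall_A = 635/15 = 42.3333.
Version B weighted sum = 3·8 + 1·49 + 4·70 + 1·13 + 2·95 + 4·14 = 24 + 49 + 280 + 13 + 190 + 56 = 612; overall_B = 612/15 = 40.8000.
Difference = 42.3333 − 40.8000 = 1.5333 ≈ 1.5.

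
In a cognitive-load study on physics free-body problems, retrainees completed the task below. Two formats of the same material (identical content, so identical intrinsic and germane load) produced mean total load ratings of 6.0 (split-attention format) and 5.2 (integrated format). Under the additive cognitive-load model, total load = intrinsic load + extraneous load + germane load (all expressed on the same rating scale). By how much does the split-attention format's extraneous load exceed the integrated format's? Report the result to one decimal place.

Intrinsic and germane load are equal across formats, so the difference in total load equals the difference in extraneous load.
Extraneous-load difference = 6.0 − 5.2 = 0.8.

0.8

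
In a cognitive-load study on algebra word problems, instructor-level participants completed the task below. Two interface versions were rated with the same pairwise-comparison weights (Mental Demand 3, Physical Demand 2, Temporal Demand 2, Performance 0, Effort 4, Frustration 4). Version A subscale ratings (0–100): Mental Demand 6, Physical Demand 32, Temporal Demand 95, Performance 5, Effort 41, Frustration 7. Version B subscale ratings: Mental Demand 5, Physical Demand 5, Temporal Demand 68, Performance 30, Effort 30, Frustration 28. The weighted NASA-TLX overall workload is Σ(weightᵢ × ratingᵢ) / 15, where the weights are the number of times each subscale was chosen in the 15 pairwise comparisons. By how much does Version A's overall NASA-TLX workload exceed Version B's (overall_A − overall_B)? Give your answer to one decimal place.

Version A weighted sum = 3·6 + 2·32 + 2·95 + 0·5 + 4·41 + 4·7 = 18 + 64 + 190 + 0 + 164 + 28 = 464; overall_A = 464/15 = 30.9333.
Version B weighted sum = 3·5 + 2·5 + 2·68 + 0·30 + 4·30 + 4·28 = 15 + 10 + 136 + 0 + 120 + 112 = 393; overall_B = 393/15 = 26.2000.
Difference = 30.9333 − 26.2000 = 4.7333 ≈ 4.7.

4.7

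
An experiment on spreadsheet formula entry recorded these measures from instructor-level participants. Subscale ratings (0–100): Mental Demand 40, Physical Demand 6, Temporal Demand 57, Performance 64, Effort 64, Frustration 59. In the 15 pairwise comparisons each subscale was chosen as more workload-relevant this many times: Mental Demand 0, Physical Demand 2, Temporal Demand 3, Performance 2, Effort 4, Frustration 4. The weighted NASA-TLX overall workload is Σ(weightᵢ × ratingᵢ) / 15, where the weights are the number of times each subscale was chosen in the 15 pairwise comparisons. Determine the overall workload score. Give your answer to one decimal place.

The tallies are the weights (they sum to 15).
Weighted sum = 0·40 + 2·6 + 3·57 + 2·64 + 4·64 + 4·59
            = 0 + 12 + 171 + 128 + 256 + 236 = 803.
Overall workload = 803 / 15 = 53.5333 ≈ 53.5.

53.5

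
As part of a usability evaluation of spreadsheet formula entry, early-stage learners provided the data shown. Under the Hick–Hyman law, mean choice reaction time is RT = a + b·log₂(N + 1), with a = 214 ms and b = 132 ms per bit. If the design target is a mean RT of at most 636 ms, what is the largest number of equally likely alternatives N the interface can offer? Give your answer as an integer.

8

Set 214 + 132·log₂(N + 1) ≤ 636.
log₂(N + 1) ≤ (636 − 214) / 132 = 3.1970.
N + 1 ≤ 2^3.1970 = 9.1705.
N ≤ 8.1705, so the largest integer N is 8.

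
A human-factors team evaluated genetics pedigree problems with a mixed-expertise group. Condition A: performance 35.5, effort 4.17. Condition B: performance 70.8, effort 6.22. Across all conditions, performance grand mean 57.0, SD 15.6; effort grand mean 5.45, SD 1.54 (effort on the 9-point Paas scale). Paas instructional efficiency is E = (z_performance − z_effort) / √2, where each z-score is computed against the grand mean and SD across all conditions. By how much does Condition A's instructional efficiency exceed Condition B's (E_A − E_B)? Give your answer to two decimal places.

-0.66

Condition A: z_P = (35.5 − 57.0)/15.6 = -1.3782; z_E = (4.17 − 5.45)/1.54 = -0.8312; E_A = (-1.3782 − (-0.8312))/√2 = -0.3868.
Condition B: z_P = (70.8 − 57.0)/15.6 = 0.8846; z_E = (6.22 − 5.45)/1.54 = 0.5000; E_B = (0.8846 − 0.5000)/√2 = 0.2720.
E_A − E_B = -0.3868 − 0.2720 = -0.6588 ≈ -0.66.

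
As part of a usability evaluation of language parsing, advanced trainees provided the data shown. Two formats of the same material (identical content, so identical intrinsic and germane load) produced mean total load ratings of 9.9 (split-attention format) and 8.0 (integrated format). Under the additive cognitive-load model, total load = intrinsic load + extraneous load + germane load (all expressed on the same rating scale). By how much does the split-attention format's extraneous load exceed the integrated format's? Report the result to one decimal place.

1.9

Intrinsic and germane load are equal across formats, so the difference in total load equals the difference in extraneous load.
Extraneous-load difference = 9.9 − 8.0 = 1.9.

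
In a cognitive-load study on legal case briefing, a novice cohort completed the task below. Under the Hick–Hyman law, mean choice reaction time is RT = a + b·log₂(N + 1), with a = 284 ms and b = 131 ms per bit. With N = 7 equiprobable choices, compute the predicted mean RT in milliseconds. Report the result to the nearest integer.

log₂(7 + 1) = log₂(8) = 3.0000.
RT = 284 + 131 × 3.0000 = 284 + 393.0000 = 677.0000 ms.
≈ 677 ms.

677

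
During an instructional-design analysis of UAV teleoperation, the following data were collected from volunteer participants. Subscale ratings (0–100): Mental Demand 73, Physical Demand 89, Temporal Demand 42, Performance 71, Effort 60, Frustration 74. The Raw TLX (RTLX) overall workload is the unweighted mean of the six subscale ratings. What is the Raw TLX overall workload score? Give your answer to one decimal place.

68.2

Sum of ratings = 73 + 89 + 42 + 71 + 60 + 74 = 409.
RTLX = 409 / 6 = 68.1667 ≈ 68.2.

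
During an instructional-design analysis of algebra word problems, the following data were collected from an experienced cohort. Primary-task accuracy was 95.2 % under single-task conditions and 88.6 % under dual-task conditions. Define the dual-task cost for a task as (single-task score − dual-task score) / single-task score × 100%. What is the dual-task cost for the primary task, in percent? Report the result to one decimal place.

Cost = (95.2 − 88.6) / 95.2 × 100%
     = 6.6000 / 95.2 × 100% = 6.9328%.
≈ 6.9%.

6.9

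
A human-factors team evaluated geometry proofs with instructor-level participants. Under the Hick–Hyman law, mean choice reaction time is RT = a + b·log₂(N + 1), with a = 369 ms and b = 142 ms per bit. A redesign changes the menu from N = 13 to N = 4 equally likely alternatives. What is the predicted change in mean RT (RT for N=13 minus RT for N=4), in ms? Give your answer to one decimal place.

RT(13) = 369 + 142·log₂(14) = 369 + 142·3.8074 = 909.6508 ms.
RT(4) = 369 + 142·log₂(5) = 369 + 142·2.3219 = 698.7098 ms.
Difference = 909.6508 − 698.7098 = 210.9410 ≈ 210.9 ms.

210.9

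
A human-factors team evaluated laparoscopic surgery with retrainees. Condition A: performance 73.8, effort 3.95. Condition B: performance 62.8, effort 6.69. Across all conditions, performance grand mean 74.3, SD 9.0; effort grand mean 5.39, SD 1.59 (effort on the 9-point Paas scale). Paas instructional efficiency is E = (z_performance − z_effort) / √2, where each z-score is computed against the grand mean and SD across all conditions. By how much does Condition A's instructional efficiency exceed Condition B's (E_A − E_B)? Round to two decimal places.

Condition A: z_P = (73.8 − 74.3)/9.0 = -0.0556; z_E = (3.95 − 5.39)/1.59 = -0.9057; E_A = (-0.0556 − (-0.9057))/√2 = 0.6011.
Condition B: z_P = (62.8 − 74.3)/9.0 = -1.2778; z_E = (6.69 − 5.39)/1.59 = 0.8176; E_B = (-1.2778 − 0.8176)/√2 = -1.4817.
E_A − E_B = 0.6011 − (-1.4817) = 2.0828 ≈ 2.08.

2.08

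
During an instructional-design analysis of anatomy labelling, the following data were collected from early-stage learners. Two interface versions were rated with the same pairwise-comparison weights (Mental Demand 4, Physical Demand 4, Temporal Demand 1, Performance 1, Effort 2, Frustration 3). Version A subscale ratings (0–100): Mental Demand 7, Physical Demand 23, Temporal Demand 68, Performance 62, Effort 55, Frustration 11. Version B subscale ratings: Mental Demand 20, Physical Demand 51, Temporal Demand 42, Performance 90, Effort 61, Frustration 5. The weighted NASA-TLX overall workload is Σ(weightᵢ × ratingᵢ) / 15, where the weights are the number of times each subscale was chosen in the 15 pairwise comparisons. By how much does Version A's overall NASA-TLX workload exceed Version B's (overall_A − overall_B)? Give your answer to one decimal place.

Version A weighted sum = 4·7 + 4·23 + 1·68 + 1·62 + 2·55 + 3·11 = 28 + 92 + 68 + 62 + 110 + 33 = 393; overall_A = 393/15 = 26.2000.
Version B weighted sum = 4·20 + 4·51 + 1·42 + 1·90 + 2·61 + 3·5 = 80 + 204 + 42 + 90 + 122 + 15 = 553; overall_B = 553/15 = 36.8667.
Difference = 26.2000 − 36.8667 = -10.6667 ≈ -10.7.

-10.7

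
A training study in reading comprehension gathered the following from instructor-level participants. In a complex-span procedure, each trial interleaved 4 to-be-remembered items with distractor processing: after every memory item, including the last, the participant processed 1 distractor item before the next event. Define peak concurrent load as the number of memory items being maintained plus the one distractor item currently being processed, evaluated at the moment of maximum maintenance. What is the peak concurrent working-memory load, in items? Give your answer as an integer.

5

Maintenance is greatest during the distractor(s) after memory item 4: all 4 memory items are being held.
One distractor item is concurrently being processed.
Peak concurrent load = 4 + 1 = 5 items.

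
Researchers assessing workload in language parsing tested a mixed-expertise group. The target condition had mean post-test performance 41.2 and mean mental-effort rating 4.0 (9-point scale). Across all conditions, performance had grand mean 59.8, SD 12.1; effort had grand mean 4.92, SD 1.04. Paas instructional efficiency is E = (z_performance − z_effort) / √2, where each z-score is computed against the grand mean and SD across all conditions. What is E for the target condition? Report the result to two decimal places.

-0.46

z_performance = (41.2 − 59.8) / 12.1 = -18.6000 / 12.1 = -1.5372.
z_effort = (4.0 − 4.92) / 1.04 = -0.9200 / 1.04 = -0.8846.
z_P − z_E = -1.5372 − (-0.8846) = -0.6526.
E = -0.6526 / √2 = -0.6526 / 1.41421 = -0.4615 ≈ -0.46.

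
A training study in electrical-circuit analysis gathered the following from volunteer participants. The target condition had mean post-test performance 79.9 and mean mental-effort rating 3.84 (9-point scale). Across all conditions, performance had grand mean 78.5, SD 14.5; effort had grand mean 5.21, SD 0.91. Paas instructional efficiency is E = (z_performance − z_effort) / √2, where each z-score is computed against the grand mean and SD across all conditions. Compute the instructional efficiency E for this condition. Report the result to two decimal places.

1.13

z_performance = (79.9 − 78.5) / 14.5 = 1.4000 / 14.5 = 0.0966.
z_effort = (3.84 − 5.21) / 0.91 = -1.3700 / 0.91 = -1.5055.
z_P − z_E = 0.0966 − (-1.5055) = 1.6021.
E = 1.6021 / √2 = 1.6021 / 1.41421 = 1.1329 ≈ 1.13.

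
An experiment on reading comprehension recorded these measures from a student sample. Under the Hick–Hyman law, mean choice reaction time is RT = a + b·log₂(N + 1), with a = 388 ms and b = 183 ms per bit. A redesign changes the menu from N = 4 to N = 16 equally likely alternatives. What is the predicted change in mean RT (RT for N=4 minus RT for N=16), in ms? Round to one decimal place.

RT(4) = 388 + 183·log₂(5) = 388 + 183·2.3219 = 812.9077 ms.
RT(16) = 388 + 183·log₂(17) = 388 + 183·4.0875 = 1136.0125 ms.
Difference = 812.9077 − 1136.0125 = -323.1048 ≈ -323.1 ms.

-323.1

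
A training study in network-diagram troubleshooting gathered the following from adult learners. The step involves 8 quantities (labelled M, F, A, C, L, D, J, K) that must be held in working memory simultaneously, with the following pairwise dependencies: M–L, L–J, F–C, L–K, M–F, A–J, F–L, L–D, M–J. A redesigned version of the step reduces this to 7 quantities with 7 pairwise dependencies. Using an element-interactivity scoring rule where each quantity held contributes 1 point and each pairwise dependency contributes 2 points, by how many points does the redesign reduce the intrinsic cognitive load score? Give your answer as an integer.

Original: 8 × 1 + 9 × 2 = 8 + 18 = 26.
Redesigned: 7 × 1 + 7 × 2 = 7 + 14 = 21.
Reduction = 26 − 21 = 5.

5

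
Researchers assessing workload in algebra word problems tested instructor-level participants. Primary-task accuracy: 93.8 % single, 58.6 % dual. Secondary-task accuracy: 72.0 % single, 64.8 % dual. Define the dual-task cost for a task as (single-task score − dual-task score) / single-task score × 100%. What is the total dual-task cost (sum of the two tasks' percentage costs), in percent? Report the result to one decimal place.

47.5

Primary cost = (93.8 − 58.6) / 93.8 × 100% = 37.5267%.
Secondary cost = (72.0 − 64.8) / 72.0 × 100% = 10.0000%.
Total = 37.5267% + 10.0000% = 47.5267% ≈ 47.5%.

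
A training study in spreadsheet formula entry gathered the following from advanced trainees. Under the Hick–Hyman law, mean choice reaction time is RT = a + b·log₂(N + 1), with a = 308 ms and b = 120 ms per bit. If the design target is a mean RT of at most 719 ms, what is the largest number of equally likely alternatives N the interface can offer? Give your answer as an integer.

9

Set 308 + 120·log₂(N + 1) ≤ 719.
log₂(N + 1) ≤ (719 − 308) / 120 = 3.4250.
N + 1 ≤ 2^3.4250 = 10.7406.
N ≤ 9.7406, so the largest integer N is 9.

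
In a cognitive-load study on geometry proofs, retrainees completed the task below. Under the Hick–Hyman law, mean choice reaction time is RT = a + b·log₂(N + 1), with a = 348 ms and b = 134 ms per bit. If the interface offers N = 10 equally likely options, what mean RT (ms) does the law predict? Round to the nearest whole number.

log₂(10 + 1) = log₂(11) = 3.4594.
RT = 348 + 134 × 3.4594 = 348 + 463.5596 = 811.5596 ms.
≈ 812 ms.

812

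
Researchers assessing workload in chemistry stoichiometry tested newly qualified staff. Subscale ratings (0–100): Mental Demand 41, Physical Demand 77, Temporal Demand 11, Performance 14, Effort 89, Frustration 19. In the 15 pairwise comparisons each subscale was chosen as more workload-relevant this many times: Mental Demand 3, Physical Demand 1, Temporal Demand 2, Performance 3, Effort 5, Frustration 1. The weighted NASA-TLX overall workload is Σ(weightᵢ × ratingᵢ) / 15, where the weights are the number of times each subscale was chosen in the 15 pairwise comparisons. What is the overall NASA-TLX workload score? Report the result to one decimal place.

48.5

The tallies are the weights (they sum to 15).
Weighted sum = 3·41 + 1·77 + 2·11 + 3·14 + 5·89 + 1·19
            = 123 + 77 + 22 + 42 + 445 + 19 = 728.
Overall workload = 728 / 15 = 48.5333 ≈ 48.5.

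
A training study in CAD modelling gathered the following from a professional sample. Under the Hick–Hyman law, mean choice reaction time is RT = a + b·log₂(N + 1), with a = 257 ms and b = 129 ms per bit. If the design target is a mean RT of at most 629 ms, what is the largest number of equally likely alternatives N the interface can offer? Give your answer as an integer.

Set 257 + 129·log₂(N + 1) ≤ 629.
log₂(N + 1) ≤ (629 − 257) / 129 = 2.8837.
N + 1 ≤ 2^2.8837 = 7.3804.
N ≤ 6.3804, so the largest integer N is 6.

6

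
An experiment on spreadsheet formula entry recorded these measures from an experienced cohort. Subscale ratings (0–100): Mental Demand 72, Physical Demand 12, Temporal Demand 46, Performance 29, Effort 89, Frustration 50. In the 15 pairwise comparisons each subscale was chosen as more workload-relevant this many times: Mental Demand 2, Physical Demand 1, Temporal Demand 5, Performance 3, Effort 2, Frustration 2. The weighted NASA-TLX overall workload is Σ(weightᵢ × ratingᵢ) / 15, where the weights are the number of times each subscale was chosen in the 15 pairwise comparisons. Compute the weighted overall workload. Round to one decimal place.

50.1

The tallies are the weights (they sum to 15).
Weighted sum = 2·72 + 1·12 + 5·46 + 3·29 + 2·89 + 2·50
            = 144 + 12 + 230 + 87 + 178 + 100 = 751.
Overall workload = 751 / 15 = 50.0667 ≈ 50.1.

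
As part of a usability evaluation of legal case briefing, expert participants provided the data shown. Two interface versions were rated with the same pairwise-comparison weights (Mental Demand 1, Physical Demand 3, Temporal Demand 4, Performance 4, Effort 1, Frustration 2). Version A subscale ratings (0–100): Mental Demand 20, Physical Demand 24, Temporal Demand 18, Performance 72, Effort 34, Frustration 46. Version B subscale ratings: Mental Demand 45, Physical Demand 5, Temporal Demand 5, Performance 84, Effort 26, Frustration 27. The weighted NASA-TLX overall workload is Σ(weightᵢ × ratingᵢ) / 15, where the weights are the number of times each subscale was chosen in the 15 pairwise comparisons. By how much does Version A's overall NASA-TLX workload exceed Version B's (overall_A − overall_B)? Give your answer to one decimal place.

5.5

Version A weighted sum = 1·20 + 3·24 + 4·18 + 4·72 + 1·34 + 2·46 = 20 + 72 + 72 + 288 + 34 + 92 = 578; overall_A = 578/15 = 38.5333.
Version B weighted sum = 1·45 + 3·5 + 4·5 + 4·84 + 1·26 + 2·27 = 45 + 15 + 20 + 336 + 26 + 54 = 496; overall_B = 496/15 = 33.0667.
Difference = 38.5333 − 33.0667 = 5.4666 ≈ 5.5.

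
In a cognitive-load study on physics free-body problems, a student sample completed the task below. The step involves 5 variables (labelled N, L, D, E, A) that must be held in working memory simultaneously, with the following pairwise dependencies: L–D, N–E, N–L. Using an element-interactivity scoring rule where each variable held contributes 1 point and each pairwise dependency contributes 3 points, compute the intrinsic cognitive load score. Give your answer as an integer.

Count of variables held simultaneously: 5.
Count of pairwise dependencies listed: 3.
Element contribution: 5 × 1 = 5.
Interaction contribution: 3 × 3 = 9.
Intrinsic load = 5 + 9 = 14.

14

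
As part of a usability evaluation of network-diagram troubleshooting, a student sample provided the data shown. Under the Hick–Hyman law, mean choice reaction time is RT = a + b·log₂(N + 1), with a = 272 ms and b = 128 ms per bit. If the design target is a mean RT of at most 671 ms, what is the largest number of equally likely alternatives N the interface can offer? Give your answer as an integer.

Set 272 + 128·log₂(N + 1) ≤ 671.
log₂(N + 1) ≤ (671 − 272) / 128 = 3.1172.
N + 1 ≤ 2^3.1172 = 8.6770.
N ≤ 7.6770, so the largest integer N is 7.

7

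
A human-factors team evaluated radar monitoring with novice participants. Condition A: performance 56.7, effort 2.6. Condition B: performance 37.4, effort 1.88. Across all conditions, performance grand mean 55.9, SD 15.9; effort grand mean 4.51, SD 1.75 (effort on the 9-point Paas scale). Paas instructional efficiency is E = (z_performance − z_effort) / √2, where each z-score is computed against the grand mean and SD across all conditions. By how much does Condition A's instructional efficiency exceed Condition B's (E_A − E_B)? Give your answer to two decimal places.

Condition A: z_P = (56.7 − 55.9)/15.9 = 0.0503; z_E = (2.6 − 4.51)/1.75 = -1.0914; E_A = (0.0503 − (-1.0914))/√2 = 0.8073.
Condition B: z_P = (37.4 − 55.9)/15.9 = -1.1635; z_E = (1.88 − 4.51)/1.75 = -1.5029; E_B = (-1.1635 − (-1.5029))/√2 = 0.2400.
E_A − E_B = 0.8073 − 0.2400 = 0.5673 ≈ 0.57.

0.57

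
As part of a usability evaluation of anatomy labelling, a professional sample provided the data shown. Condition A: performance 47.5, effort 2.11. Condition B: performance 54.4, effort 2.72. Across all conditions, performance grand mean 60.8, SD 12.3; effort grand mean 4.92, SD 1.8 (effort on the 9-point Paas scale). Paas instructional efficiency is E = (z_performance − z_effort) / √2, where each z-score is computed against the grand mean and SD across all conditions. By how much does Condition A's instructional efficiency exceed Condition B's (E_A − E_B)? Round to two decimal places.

-0.16

Condition A: z_P = (47.5 − 60.8)/12.3 = -1.0813; z_E = (2.11 − 4.92)/1.8 = -1.5611; E_A = (-1.0813 − (-1.5611))/√2 = 0.3393.
Condition B: z_P = (54.4 − 60.8)/12.3 = -0.5203; z_E = (2.72 − 4.92)/1.8 = -1.2222; E_B = (-0.5203 − (-1.2222))/√2 = 0.4963.
E_A − E_B = 0.3393 − 0.4963 = -0.1570 ≈ -0.16.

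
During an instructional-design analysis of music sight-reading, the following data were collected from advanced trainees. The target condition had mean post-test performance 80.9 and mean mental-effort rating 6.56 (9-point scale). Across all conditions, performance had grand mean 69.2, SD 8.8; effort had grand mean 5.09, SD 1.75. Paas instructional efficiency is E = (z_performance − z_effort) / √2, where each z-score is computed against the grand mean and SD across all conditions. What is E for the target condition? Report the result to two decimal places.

z_performance = (80.9 − 69.2) / 8.8 = 11.7000 / 8.8 = 1.3295.
z_effort = (6.56 − 5.09) / 1.75 = 1.4700 / 1.75 = 0.8400.
z_P − z_E = 1.3295 − 0.8400 = 0.4895.
E = 0.4895 / √2 = 0.4895 / 1.41421 = 0.3461 ≈ 0.35.

0.35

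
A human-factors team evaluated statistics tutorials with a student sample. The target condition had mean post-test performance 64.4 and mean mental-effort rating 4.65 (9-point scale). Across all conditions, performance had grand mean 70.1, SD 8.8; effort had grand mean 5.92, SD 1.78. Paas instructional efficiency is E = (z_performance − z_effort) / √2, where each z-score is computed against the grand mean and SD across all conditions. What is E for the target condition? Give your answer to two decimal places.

z_performance = (64.4 − 70.1) / 8.8 = -5.7000 / 8.8 = -0.6477.
z_effort = (4.65 − 5.92) / 1.78 = -1.2700 / 1.78 = -0.7135.
z_P − z_E = -0.6477 − (-0.7135) = 0.0658.
E = 0.0658 / √2 = 0.0658 / 1.41421 = 0.0465 ≈ 0.05.

0.05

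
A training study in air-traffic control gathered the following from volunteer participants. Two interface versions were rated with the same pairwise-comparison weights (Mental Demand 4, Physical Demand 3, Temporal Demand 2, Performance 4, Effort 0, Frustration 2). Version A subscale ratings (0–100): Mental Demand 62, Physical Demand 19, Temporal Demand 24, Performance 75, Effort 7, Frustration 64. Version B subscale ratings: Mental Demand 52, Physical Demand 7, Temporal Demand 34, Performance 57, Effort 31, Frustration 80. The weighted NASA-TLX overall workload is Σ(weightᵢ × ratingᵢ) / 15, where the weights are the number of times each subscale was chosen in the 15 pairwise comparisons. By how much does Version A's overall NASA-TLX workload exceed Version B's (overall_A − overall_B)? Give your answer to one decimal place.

Version A weighted sum = 4·62 + 3·19 + 2·24 + 4·75 + 0·7 + 2·64 = 248 + 57 + 48 + 300 + 0 + 128 = 781; overall_A = 781/15 = 52.0667.
Version B weighted sum = 4·52 + 3·7 + 2·34 + 4·57 + 0·31 + 2·80 = 208 + 21 + 68 + 228 + 0 + 160 = 685; overall_B = 685/15 = 45.6667.
Difference = 52.0667 − 45.6667 = 6.4000 ≈ 6.4.

6.4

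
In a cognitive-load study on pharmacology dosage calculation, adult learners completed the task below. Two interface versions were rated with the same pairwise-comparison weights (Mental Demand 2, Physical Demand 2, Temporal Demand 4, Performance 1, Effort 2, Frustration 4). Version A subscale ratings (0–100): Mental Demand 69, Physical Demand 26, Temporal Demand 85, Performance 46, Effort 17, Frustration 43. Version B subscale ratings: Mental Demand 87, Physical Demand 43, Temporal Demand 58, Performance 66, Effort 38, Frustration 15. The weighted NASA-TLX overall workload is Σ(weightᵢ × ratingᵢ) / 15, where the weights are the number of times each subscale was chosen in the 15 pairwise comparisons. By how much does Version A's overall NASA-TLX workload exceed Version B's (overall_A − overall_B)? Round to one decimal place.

Version A weighted sum = 2·69 + 2·26 + 4·85 + 1·46 + 2·17 + 4·43 = 138 + 52 + 340 + 46 + 34 + 172 = 782; overall_A = 782/15 = 52.1333.
Version B weighted sum = 2·87 + 2·43 + 4·58 + 1·66 + 2·38 + 4·15 = 174 + 86 + 232 + 66 + 76 + 60 = 694; overall_B = 694/15 = 46.2667.
Difference = 52.1333 − 46.2667 = 5.8666 ≈ 5.9.

5.9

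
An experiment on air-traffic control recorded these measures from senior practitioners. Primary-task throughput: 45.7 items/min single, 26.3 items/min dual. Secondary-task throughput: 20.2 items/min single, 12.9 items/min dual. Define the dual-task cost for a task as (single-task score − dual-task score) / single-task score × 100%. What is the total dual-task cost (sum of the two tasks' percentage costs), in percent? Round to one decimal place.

78.6

Primary cost = (45.7 − 26.3) / 45.7 × 100% = 42.4508%.
Secondary cost = (20.2 − 12.9) / 20.2 × 100% = 36.1386%.
Total = 42.4508% + 36.1386% = 78.5894% ≈ 78.6%.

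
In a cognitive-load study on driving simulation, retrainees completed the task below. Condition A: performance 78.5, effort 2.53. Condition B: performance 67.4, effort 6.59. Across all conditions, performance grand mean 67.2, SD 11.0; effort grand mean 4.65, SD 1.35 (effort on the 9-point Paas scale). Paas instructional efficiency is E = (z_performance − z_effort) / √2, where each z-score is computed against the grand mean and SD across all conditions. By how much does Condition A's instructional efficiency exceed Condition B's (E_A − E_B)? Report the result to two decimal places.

2.84

Condition A: z_P = (78.5 − 67.2)/11.0 = 1.0273; z_E = (2.53 − 4.65)/1.35 = -1.5704; E_A = (1.0273 − (-1.5704))/√2 = 1.8369.
Condition B: z_P = (67.4 − 67.2)/11.0 = 0.0182; z_E = (6.59 − 4.65)/1.35 = 1.4370; E_B = (0.0182 − 1.4370)/√2 = -1.0032.
E_A − E_B = 1.8369 − (-1.0032) = 2.8401 ≈ 2.84.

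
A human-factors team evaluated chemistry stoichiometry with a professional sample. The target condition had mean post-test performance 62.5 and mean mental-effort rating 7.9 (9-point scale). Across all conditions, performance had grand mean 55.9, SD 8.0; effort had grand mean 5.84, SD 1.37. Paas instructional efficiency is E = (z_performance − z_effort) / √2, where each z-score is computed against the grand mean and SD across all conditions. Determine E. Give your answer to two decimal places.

-0.48

z_performance = (62.5 − 55.9) / 8.0 = 6.6000 / 8.0 = 0.8250.
z_effort = (7.9 − 5.84) / 1.37 = 2.0600 / 1.37 = 1.5036.
z_P − z_E = 0.8250 − 1.5036 = -0.6786.
E = -0.6786 / √2 = -0.6786 / 1.41421 = -0.4798 ≈ -0.48.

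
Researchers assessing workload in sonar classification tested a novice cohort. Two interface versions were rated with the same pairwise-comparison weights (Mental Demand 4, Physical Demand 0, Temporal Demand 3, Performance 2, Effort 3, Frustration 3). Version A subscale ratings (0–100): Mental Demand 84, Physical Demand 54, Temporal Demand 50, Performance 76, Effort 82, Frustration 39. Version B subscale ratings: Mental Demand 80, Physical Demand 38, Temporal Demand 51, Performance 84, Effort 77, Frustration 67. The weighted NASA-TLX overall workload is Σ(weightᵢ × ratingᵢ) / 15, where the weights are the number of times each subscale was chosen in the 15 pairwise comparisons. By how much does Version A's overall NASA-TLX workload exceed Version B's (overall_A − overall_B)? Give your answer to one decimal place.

-4.8

Version A weighted sum = 4·84 + 0·54 + 3·50 + 2·76 + 3·82 + 3·39 = 336 + 0 + 150 + 152 + 246 + 117 = 1001; overall_A = 1001/15 = 66.7333.
Version B weighted sum = 4·80 + 0·38 + 3·51 + 2·84 + 3·77 + 3·67 = 320 + 0 + 153 + 168 + 231 + 201 = 1073; overall_B = 1073/15 = 71.5333.
Difference = 66.7333 − 71.5333 = -4.8000 ≈ -4.8.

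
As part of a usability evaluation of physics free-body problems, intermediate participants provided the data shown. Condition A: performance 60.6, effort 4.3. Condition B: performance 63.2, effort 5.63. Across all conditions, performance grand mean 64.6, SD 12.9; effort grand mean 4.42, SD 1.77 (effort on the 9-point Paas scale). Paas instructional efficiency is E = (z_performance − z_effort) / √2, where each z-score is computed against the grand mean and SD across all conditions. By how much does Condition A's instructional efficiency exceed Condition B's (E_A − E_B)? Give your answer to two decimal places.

Condition A: z_P = (60.6 − 64.6)/12.9 = -0.3101; z_E = (4.3 − 4.42)/1.77 = -0.0678; E_A = (-0.3101 − (-0.0678))/√2 = -0.1713.
Condition B: z_P = (63.2 − 64.6)/12.9 = -0.1085; z_E = (5.63 − 4.42)/1.77 = 0.6836; E_B = (-0.1085 − 0.6836)/√2 = -0.5601.
E_A − E_B = -0.1713 − (-0.5601) = 0.3888 ≈ 0.39.

0.39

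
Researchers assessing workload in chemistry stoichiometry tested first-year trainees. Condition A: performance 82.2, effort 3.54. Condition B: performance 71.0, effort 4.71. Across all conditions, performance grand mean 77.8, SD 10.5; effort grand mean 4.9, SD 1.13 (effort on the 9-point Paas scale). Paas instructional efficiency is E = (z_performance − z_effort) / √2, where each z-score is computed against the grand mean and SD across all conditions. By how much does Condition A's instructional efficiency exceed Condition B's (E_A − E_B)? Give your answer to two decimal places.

Condition A: z_P = (82.2 − 77.8)/10.5 = 0.4190; z_E = (3.54 − 4.9)/1.13 = -1.2035; E_A = (0.4190 − (-1.2035))/√2 = 1.1473.
Condition B: z_P = (71.0 − 77.8)/10.5 = -0.6476; z_E = (4.71 − 4.9)/1.13 = -0.1681; E_B = (-0.6476 − (-0.1681))/√2 = -0.3391.
E_A − E_B = 1.1473 − (-0.3391) = 1.4864 ≈ 1.49.

1.49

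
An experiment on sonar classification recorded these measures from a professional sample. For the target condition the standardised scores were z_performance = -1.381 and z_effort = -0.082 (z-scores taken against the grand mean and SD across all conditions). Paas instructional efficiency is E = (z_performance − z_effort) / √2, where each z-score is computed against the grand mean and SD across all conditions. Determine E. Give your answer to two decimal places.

z_P − z_E = -1.381 − (-0.082) = -1.2990.
E = -1.2990 / √2 = -1.2990 / 1.41421 = -0.9185 ≈ -0.92.

-0.92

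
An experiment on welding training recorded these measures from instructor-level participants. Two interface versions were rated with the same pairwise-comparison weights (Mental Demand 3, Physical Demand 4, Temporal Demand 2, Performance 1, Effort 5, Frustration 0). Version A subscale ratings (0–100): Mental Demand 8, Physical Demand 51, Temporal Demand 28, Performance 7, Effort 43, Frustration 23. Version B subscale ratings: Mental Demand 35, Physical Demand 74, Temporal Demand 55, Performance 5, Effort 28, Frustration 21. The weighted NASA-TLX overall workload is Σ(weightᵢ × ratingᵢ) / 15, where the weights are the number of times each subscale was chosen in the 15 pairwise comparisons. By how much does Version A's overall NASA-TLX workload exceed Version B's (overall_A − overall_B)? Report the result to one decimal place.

Version A weighted sum = 3·8 + 4·51 + 2·28 + 1·7 + 5·43 + 0·23 = 24 + 204 + 56 + 7 + 215 + 0 = 506; overall_A = 506/15 = 33.7333.
Version B weighted sum = 3·35 + 4·74 + 2·55 + 1·5 + 5·28 + 0·21 = 105 + 296 + 110 + 5 + 140 + 0 = 656; overall_B = 656/15 = 43.7333.
Difference = 33.7333 − 43.7333 = -10.0000 ≈ -10.0.

-10.0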